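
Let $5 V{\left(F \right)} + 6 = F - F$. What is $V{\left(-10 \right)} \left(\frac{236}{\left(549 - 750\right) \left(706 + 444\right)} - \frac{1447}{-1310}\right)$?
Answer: $- \frac{33416489}{25233875} \approx -1.3243$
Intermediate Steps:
$V{\left(F \right)} = - \frac{6}{5}$ ($V{\left(F \right)} = - \frac{6}{5} + \frac{F - F}{5} = - \frac{6}{5} + \frac{1}{5} \cdot 0 = - \frac{6}{5} + 0 = - \frac{6}{5}$)
$V{\left(-10 \right)} \left(\frac{236}{\left(549 - 750\right) \left(706 + 444\right)} - \frac{1447}{-1310}\right) = - \frac{6 \left(\frac{236}{\left(549 - 750\right) \left(706 + 444\right)} - \frac{1447}{-1310}\right)}{5} = - \frac{6 \left(\frac{236}{\left(-201\right) 1150} - - \frac{1447}{1310}\right)}{5} = - \frac{6 \left(\frac{236}{-231150} + \frac{1447}{1310}\right)}{5} = - \frac{6 \left(236 \left(- \frac{1}{231150}\right) + \frac{1447}{1310}\right)}{5} = - \frac{6 \left(- \frac{118}{115575} + \frac{1447}{1310}\right)}{5} = \left(- \frac{6}{5}\right) \frac{33416489}{30280650} = - \frac{33416489}{25233875}$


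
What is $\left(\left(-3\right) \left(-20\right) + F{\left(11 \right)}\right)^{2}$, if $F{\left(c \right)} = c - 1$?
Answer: $4900$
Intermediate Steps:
$F{\left(c \right)} = -1 + c$
$\left(\left(-3\right) \left(-20\right) + F{\left(11 \right)}\right)^{2} = \left(\left(-3\right) \left(-20\right) + \left(-1 + 11\right)\right)^{2} = \left(60 + 10\right)^{2} = 70^{2} = 4900$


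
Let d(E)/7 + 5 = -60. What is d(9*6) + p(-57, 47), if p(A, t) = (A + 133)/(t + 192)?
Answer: -108669/239 ≈ -454.68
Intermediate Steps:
d(E) = -455 (d(E) = -35 + 7*(-60) = -35 - 420 = -455)
p(A, t) = (133 + A)/(192 + t)
d(9*6) + p(-57, 47) = -455 + (133 - 57)/(192 + 47) = -455 + 76/239 = -108669/239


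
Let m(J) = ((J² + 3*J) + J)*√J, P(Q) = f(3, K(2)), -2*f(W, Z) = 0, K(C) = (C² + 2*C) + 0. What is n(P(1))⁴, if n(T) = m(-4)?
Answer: 0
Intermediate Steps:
K(C) = C² + 2*C
f(W, Z) = 0 (f(W, Z) = -½*0 = 0)
P(Q) = 0
m(J) = √J*(J² + 4*J) (m(J) = (J² + 4*J)*√J = √J*(J² + 4*J))
n(T) = 0 (n(T) = (-4)^(3/2)*(4 - 4) = -8*I*0 = 0)
n(P(1))⁴ = 0⁴ = 0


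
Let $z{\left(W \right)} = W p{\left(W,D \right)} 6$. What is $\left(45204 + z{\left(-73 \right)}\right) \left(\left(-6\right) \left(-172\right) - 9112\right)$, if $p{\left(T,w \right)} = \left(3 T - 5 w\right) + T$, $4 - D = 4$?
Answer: $-1398648000$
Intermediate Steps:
$D = 0$ ($D = 4 - 4 = 0$)
$p{\left(T,w \right)} = - 5 w + 4 T$ ($p{\left(T,w \right)} = \left(- 5 w + 3 T\right) + T = - 5 w + 4 T$)
$z{\left(W \right)} = 24 W^{2}$ ($z{\left(W \right)} = W \left(\left(-5\right) 0 + 4 W\right) 6 = W \left(0 + 4 W\right) 6 = W 4 W 6 = 4 W^{2} \cdot 6 = 24 W^{2}$)
$\left(45204 + z{\left(-73 \right)}\right) \left(\left(-6\right) \left(-172\right) - 9112\right) = \left(45204 + 24 \left(-73\right)^{2}\right) \left(\left(-6\right) \left(-172\right) - 9112\right) = \left(45204 + 24 \cdot 5329\right) \left(1032 - 9112\right) = \left(45204 + 127896\right) \left(-8080\right) = 173100 \left(-8080\right) = -1398648000$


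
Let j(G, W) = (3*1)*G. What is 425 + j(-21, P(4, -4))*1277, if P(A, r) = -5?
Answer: -80026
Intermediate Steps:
j(G, W) = 3*G
425 + j(-21, P(4, -4))*1277 = 425 + (3*(-21))*1277 = 425 - 63*1277 = 425 - 80451 = -80026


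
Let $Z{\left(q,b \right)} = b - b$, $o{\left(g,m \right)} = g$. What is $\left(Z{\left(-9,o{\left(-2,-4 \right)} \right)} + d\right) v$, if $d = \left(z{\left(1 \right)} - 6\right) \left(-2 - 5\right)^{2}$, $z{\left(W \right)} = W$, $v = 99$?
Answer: $-24255$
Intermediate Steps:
$d = -245$ ($d = \left(1 - 6\right) \left(-2 - 5\right)^{2} = - 5 \left(-7\right)^{2} = \left(-5\right) 49 = -245$)
$Z{\left(q,b \right)} = 0$
$\left(Z{\left(-9,o{\left(-2,-4 \right)} \right)} + d\right) v = \left(0 - 245\right) 99 = \left(-245\right) 99 = -24255$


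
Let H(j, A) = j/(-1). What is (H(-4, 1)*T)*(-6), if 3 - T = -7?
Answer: -240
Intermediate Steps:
H(j, A) = -j (H(j, A) = j*(-1) = -j)
T = 10 (T = 3 - 1*(-7) = 3 + 7 = 10)
(H(-4, 1)*T)*(-6) = (-1*(-4)*10)*(-6) = (4*10)*(-6) = 40*(-6) = -240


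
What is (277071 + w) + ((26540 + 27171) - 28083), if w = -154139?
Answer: 148560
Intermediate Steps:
(277071 + w) + ((26540 + 27171) - 28083) = (277071 - 154139) + ((26540 + 27171) - 28083) = 122932 + (53711 - 28083) = 122932 + 25628 = 148560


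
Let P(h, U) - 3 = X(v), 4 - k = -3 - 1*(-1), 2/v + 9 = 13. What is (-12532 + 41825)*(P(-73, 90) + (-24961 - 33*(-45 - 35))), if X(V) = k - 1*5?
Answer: -653731881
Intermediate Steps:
v = 1/2 (v = 2/(-9 + 13) = 2/4 = 2*(1/4) = 1/2 ≈ 0.50000)
k = 6 (k = 4 - (-3 - 1*(-1)) = 4 - (-3 + 1) = 4 - 1*(-2) = 4 + 2 = 6)
X(V) = 1 (X(V) = 6 - 1*5 = 6 - 5 = 1)
P(h, U) = 4 (P(h, U) = 3 + 1 = 4)
(-12532 + 41825)*(P(-73, 90) + (-24961 - 33*(-45 - 35))) = (-12532 + 41825)*(4 + (-24961 - 33*(-45 - 35))) = 29293*(4 + (-24961 - 33*(-80))) = 29293*(4 + (-24961 + 2640)) = 29293*(4 - 22321) = 29293*(-22317) = -653731881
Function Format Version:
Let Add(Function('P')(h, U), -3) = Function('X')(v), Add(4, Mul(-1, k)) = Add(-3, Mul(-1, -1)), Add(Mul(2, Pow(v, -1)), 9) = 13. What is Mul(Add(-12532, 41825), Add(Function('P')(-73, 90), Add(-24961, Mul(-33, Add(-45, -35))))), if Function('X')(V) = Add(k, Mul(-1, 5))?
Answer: -653731881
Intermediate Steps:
v = Rational(1, 2) (v = Mul(2, Pow(Add(-9, 13), -1)) = Mul(2, Pow(4, -1)) = Mul(2, Rational(1, 4)) = Rational(1, 2) ≈ 0.50000)
k = 6 (k = Add(4, Mul(-1, Add(-3, Mul(-1, -1)))) = Add(4, Mul(-1, Add(-3, 1))) = Add(4, Mul(-1, -2)) = Add(4, 2) = 6)
Function('X')(V) = 1 (Function('X')(V) = Add(6, Mul(-1, 5)) = Add(6, -5) = 1)
Function('P')(h, U) = 4 (Function('P')(h, U) = Add(3, 1) = 4)
Mul(Add(-12532, 41825), Add(Function('P')(-73, 90), Add(-24961, Mul(-33, Add(-45, -35))))) = Mul(Add(-12532, 41825), Add(4, Add(-24961, Mul(-33, Add(-45, -35))))) = Mul(29293, Add(4, Add(-24961, Mul(-33, -80)))) = Mul(29293, Add(4, Add(-24961, 2640))) = Mul(29293, Add(4, -22321)) = Mul(29293, -22317) = -653731881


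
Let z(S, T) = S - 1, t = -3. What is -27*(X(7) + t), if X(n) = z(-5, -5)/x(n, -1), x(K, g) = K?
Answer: 729/7 ≈ 104.14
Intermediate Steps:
z(S, T) = -1 + S
X(n) = -6/n (X(n) = (-1 - 5)/n = -6/n)
-27*(X(7) + t) = -27*(-6/7 - 3) = -27*(-27/7) = 729/7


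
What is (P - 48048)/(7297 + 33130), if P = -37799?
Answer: -85847/40427 ≈ -2.1235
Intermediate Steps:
(P - 48048)/(7297 + 33130) = (-37799 - 48048)/(7297 + 33130) = -85847/40427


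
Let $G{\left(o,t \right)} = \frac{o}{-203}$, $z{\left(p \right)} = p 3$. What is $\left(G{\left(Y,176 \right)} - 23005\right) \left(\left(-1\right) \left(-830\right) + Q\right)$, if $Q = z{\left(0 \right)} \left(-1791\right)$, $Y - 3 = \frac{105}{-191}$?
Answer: $- \frac{740337866390}{38773} \approx -1.9094 \cdot 10^{7}$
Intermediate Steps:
$z{\left(p \right)} = 3 p$
$Y = \frac{468}{191}$ ($Y = 3 + \frac{105}{-191} = 3 + 105 \left(- \frac{1}{191}\right) = 3 - \frac{105}{191} = \frac{468}{191} \approx 2.4503$)
$G{\left(o,t \right)} = - \frac{o}{203}$ ($G{\left(o,t \right)} = o \left(- \frac{1}{203}\right) = - \frac{o}{203}$)
$Q = 0$ ($Q = 3 \cdot 0 \left(-1791\right) = 0 \left(-1791\right) = 0$)
$\left(G{\left(Y,176 \right)} - 23005\right) \left(\left(-1\right) \left(-830\right) + Q\right) = \left(\left(- \frac{1}{203}\right) \frac{468}{191} - 23005\right) \left(\left(-1\right) \left(-830\right) + 0\right) = \left(- \frac{468}{38773} - 23005\right) \left(830 + 0\right) = \left(- \frac{891973333}{38773}\right) 830 = - \frac{740337866390}{38773}$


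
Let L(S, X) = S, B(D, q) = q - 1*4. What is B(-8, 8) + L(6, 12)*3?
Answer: 22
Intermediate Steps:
B(D, q) = -4 + q (B(D, q) = q - 4 = -4 + q)
B(-8, 8) + L(6, 12)*3 = (-4 + 8) + 6*3 = 4 + 18 = 22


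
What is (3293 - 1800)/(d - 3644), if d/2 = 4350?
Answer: 1493/5056 ≈ 0.29529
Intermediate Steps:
d = 8700 (d = 2*4350 = 8700)
(3293 - 1800)/(d - 3644) = (3293 - 1800)/(8700 - 3644) = 1493/5056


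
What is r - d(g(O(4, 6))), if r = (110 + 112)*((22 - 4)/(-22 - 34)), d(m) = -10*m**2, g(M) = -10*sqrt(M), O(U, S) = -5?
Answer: -70999/14 ≈ -5071.4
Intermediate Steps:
r = -999/14 (r = 222*(18/(-56)) = 222*(18*(-1/56)) = 222*(-9/28) = -999/14 ≈ -71.357)
r - d(g(O(4, 6))) = -999/14 - (-10)*(-10*I*sqrt(5))**2 = -999/14 - (-10)*(-500) = -999/14 - 1*5000 = -999/14 - 5000 = -70999/14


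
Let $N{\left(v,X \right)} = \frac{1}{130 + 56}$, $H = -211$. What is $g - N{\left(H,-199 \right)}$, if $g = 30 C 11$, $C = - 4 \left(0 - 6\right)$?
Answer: $\frac{1473119}{186} \approx 7920.0$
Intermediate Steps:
$N{\left(v,X \right)} = \frac{1}{186}$
$C = 24$ ($C = - 4 \left(0 - 6\right) = \left(-4\right) \left(-6\right) = 24$)
$g = 7920$ ($g = 30 \cdot 24 \cdot 11 = 720 \cdot 11 = 7920$)
$g - N{\left(H,-199 \right)} = 7920 - \frac{1}{186} = \frac{1473119}{186}$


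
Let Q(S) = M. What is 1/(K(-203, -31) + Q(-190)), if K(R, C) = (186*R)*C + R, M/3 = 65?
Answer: 1/1170490 ≈ 8.5434e-7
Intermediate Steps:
M = 195 (M = 3*65 = 195)
Q(S) = 195
K(R, C) = R + 186*C*R (K(R, C) = 186*C*R + R = R + 186*C*R)
1/(K(-203, -31) + Q(-190)) = 1/(-203*(1 + 186*(-31)) + 195) = 1/(-203*(1 - 5766) + 195) = 1/(-203*(-5765) + 195) = 1/(1170295 + 195) = 1/1170490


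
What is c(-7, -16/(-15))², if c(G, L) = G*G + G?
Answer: 1764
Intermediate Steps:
c(G, L) = G + G² (c(G, L) = G² + G = G + G²)
c(-7, -16/(-15))² = (-7*(1 - 7))² = (-7*(-6))² = 42² = 1764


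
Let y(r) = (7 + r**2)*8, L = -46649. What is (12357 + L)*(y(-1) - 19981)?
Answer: 682993764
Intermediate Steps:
y(r) = 56 + 8*r**2
(12357 + L)*(y(-1) - 19981) = (12357 - 46649)*((56 + 8*(-1)**2) - 19981) = -34292*((56 + 8*1) - 19981) = -34292*((56 + 8) - 19981) = -34292*(64 - 19981) = -34292*(-19917) = 682993764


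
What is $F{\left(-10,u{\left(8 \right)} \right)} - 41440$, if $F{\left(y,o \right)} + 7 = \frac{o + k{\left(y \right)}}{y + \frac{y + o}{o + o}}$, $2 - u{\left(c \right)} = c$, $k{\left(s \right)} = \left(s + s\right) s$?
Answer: $- \frac{539102}{13} \approx -41469.0$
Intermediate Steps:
$k{\left(s \right)} = 2 s^{2}$ ($k{\left(s \right)} = 2 s s = 2 s^{2}$)
$u{\left(c \right)} = 2 - c$
$F{\left(y,o \right)} = -7 + \frac{o + 2 y^{2}}{y + \frac{o + y}{2 o}}$ ($F{\left(y,o \right)} = -7 + \frac{o + 2 y^{2}}{y + \frac{y + o}{o + o}} = -7 + \frac{o + 2 y^{2}}{y + \frac{o + y}{2 o}}$)
$F{\left(-10,u{\left(8 \right)} \right)} - 41440 = \frac{- 7 \left(2 - 8\right) - -70 + 2 \left(2 - 8\right)^{2} - 14 \left(2 - 8\right) \left(-10\right) + 4 \left(2 - 8\right) \left(-10\right)^{2}}{\left(2 - 8\right) - 10 + 2 \left(2 - 8\right) \left(-10\right)} - 41440 = \frac{- 7 \left(2 - 8\right) + 70 + 2 \left(2 - 8\right)^{2} - 14 \left(2 - 8\right) \left(-10\right) + 4 \left(2 - 8\right) 100}{\left(2 - 8\right) - 10 + 2 \left(2 - 8\right) \left(-10\right)} - 41440 = \frac{\left(-7\right) \left(-6\right) + 70 + 2 \left(-6\right)^{2} - \left(-84\right) \left(-10\right) + 4 \left(-6\right) 100}{-6 - 10 + 2 \left(-6\right) \left(-10\right)} - 41440 = \frac{42 + 70 + 2 \cdot 36 - 840 - 2400}{-6 - 10 + 120} - 41440 = \frac{42 + 70 + 72 - 840 - 2400}{104} - 41440 = \frac{1}{104} \left(-3056\right) - 41440 = - \frac{382}{13} - 41440 = - \frac{539102}{13}$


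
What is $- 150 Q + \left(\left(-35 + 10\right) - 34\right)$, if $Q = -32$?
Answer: $4741$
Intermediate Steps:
$- 150 Q + \left(\left(-35 + 10\right) - 34\right) = \left(-150\right) \left(-32\right) + \left(\left(-35 + 10\right) - 34\right) = 4800 - 59 = 4741$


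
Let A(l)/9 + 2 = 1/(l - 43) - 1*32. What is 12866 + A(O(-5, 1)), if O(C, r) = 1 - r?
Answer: 540071/43 ≈ 12560.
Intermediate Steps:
A(l) = -306 + 9/(-43 + l) (A(l) = -18 + 9*(1/(l - 43) - 1*32) = -18 + 9*(1/(-43 + l) - 32) = -18 + 9*(-32 + 1/(-43 + l)) = -18 + (-288 + 9/(-43 + l)) = -306 + 9/(-43 + l))
12866 + A(O(-5, 1)) = 12866 + 9*(1463 - 34*(1 - 1*1))/(-43 + (1 - 1*1)) = 12866 + 9*(1463 - 34*(1 - 1))/(-43 + (1 - 1)) = 12866 + 9*(1463 - 34*0)/(-43 + 0) = 12866 + 9*(1463 + 0)/(-43) = 12866 + 9*(-1/43)*1463 = 12866 - 13167/43 = 540071/43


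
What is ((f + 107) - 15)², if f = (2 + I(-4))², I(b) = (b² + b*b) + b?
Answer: 984064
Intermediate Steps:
I(b) = b + 2*b² (I(b) = (b² + b²) + b = 2*b² + b = b + 2*b²)
f = 900 (f = (2 - 4*(1 + 2*(-4)))² = (2 - 4*(1 - 8))² = (2 - 4*(-7))² = (2 + 28)² = 30² = 900)
((f + 107) - 15)² = ((900 + 107) - 15)² = (1007 - 15)² = 992² = 984064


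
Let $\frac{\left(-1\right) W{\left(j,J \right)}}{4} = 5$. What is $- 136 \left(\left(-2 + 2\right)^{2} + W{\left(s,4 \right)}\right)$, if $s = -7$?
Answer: $2720$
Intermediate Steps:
$W{\left(j,J \right)} = -20$ ($W{\left(j,J \right)} = \left(-4\right) 5 = -20$)
$- 136 \left(\left(-2 + 2\right)^{2} + W{\left(s,4 \right)}\right) = - 136 \left(\left(-2 + 2\right)^{2} - 20\right) = - 136 \left(0^{2} - 20\right) = - 136 \left(0 - 20\right) = \left(-136\right) \left(-20\right) = 2720$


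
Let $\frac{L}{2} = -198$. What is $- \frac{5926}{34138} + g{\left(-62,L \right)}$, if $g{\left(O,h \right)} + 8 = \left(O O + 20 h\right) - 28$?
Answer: $- \frac{70190691}{17069} \approx -4112.2$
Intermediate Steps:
$L = -396$ ($L = 2 \left(-198\right) = -396$)
$g{\left(O,h \right)} = -36 + O^{2} + 20 h$ ($g{\left(O,h \right)} = -8 - \left(28 - 20 h - O O\right) = -8 - \left(28 - O^{2} - 20 h\right) = -8 + \left(-28 + O^{2} + 20 h\right) = -36 + O^{2} + 20 h$)
$- \frac{5926}{34138} + g{\left(-62,L \right)} = - \frac{5926}{34138} + \left(-36 + \left(-62\right)^{2} + 20 \left(-396\right)\right) = \left(-5926\right) \frac{1}{34138} - 4112 = - \frac{2963}{17069} - 4112 = - \frac{70190691}{17069}$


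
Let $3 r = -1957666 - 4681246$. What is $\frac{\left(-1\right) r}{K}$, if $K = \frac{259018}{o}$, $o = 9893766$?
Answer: $\frac{10947306970432}{129509} \approx 8.4529 \cdot 10^{7}$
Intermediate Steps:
$K = \frac{129509}{4946883}$ ($K = \frac{259018}{9893766} = 259018 \cdot \frac{1}{9893766} = \frac{129509}{4946883} \approx 0.02618$)
$r = - \frac{6638912}{3}$ ($r = \frac{-1957666 - 4681246}{3} = \frac{1}{3} \left(-6638912\right) = - \frac{6638912}{3} \approx -2.213 \cdot 10^{6}$)
$\frac{\left(-1\right) r}{K} = \frac{\left(-1\right) \left(- \frac{6638912}{3}\right)}{\frac{129509}{4946883}} = \frac{6638912}{3} \cdot \frac{4946883}{129509} = \frac{10947306970432}{129509}$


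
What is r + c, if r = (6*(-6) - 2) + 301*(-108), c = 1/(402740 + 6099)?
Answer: -13306074093/408839 ≈ -32546.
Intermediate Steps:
c = 1/408839 ≈ 2.4460e-6
r = -32546 (r = (-36 - 2) - 32508 = -38 - 32508 = -32546)
r + c = -32546 + 1/408839 = -13306074093/408839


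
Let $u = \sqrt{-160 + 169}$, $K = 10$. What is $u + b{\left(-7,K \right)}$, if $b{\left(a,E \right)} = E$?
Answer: $13$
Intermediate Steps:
$u = 3$ ($u = \sqrt{9} = 3$)
$u + b{\left(-7,K \right)} = 3 + 10 = 13$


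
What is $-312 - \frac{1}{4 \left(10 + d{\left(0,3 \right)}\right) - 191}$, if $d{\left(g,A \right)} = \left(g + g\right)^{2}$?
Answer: $- \frac{47111}{151} \approx -311.99$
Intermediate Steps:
$d{\left(g,A \right)} = 4 g^{2}$ ($d{\left(g,A \right)} = \left(2 g\right)^{2} = 4 g^{2}$)
$-312 - \frac{1}{4 \left(10 + d{\left(0,3 \right)}\right) - 191} = -312 - \frac{1}{4 \left(10 + 4 \cdot 0^{2}\right) - 191} = -312 - \frac{1}{4 \left(10 + 4 \cdot 0\right) - 191} = -312 - \frac{1}{4 \left(10 + 0\right) - 191} = -312 - \frac{1}{4 \cdot 10 - 191} = -312 - \frac{1}{40 - 191} = -312 - \frac{1}{-151} = -312 - - \frac{1}{151} = -312 + \frac{1}{151} = - \frac{47111}{151}$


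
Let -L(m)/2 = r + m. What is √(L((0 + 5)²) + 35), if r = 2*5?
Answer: I*√35 ≈ 5.9161*I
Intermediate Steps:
r = 10
L(m) = -20 - 2*m (L(m) = -2*(10 + m) = -20 - 2*m)
√(L((0 + 5)²) + 35) = √((-20 - 2*(0 + 5)²) + 35) = √((-20 - 2*5²) + 35) = √((-20 - 2*25) + 35) = √((-20 - 50) + 35) = √(-70 + 35) = √(-35) = I*√35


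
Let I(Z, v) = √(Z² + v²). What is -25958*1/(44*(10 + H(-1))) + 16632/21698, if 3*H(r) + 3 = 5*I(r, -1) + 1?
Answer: -2923420899/43797413 + 194685*√2/16148 ≈ -49.699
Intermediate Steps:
H(r) = -⅔ + 5*√(1 + r²)/3 (H(r) = -1 + (5*√(r² + (-1)²) + 1)/3 = -1 + (5*√(r² + 1) + 1)/3 = -1 + (5*√(1 + r²) + 1)/3 = -1 + (1 + 5*√(1 + r²))/3 = -1 + (⅓ + 5*√(1 + r²)/3) = -⅔ + 5*√(1 + r²)/3)
-25958*1/(44*(10 + H(-1))) + 16632/21698 = -25958*1/(44*(10 + (-⅔ + 5*√(1 + (-1)²)/3))) + 16632/21698 = -25958*1/(44*(10 + (-⅔ + 5*√(1 + 1)/3))) + 16632*(1/21698) = -25958*1/(44*(10 + (-⅔ + 5*√2/3))) + 8316/10849 = -25958*1/(44*(28/3 + 5*√2/3)) + 8316/10849 = -25958/(1232/3 + 220*√2/3) + 8316/10849 = 8316/10849 - 25958/(1232/3 + 220*√2/3)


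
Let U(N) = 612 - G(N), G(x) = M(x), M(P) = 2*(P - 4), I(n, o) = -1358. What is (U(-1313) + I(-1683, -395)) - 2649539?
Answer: -2647651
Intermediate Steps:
M(P) = -8 + 2*P (M(P) = 2*(-4 + P) = -8 + 2*P)
G(x) = -8 + 2*x
U(N) = 620 - 2*N (U(N) = 612 - (-8 + 2*N) = 612 + (8 - 2*N) = 620 - 2*N)
(U(-1313) + I(-1683, -395)) - 2649539 = ((620 - 2*(-1313)) - 1358) - 2649539 = ((620 + 2626) - 1358) - 2649539 = (3246 - 1358) - 2649539 = 1888 - 2649539 = -2647651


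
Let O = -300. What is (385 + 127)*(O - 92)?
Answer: -200704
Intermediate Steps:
(385 + 127)*(O - 92) = (385 + 127)*(-300 - 92) = 512*(-392) = -200704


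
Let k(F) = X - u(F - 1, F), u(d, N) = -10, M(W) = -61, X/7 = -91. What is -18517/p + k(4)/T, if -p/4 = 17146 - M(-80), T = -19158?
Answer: 66317307/219767804 ≈ 0.30176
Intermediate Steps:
X = -637 (X = 7*(-91) = -637)
p = -68828 (p = -4*(17146 - 1*(-61)) = -4*(17146 + 61) = -4*17207 = -68828)
k(F) = -627 (k(F) = -637 - 1*(-10) = -637 + 10 = -627)
-18517/p + k(4)/T = -18517/(-68828) - 627/(-19158) = -18517*(-1/68828) - 627*(-1/19158) = 18517/68828 + 209/6386 = 66317307/219767804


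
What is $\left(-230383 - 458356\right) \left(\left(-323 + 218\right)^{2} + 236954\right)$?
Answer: $-170792808481$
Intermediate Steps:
$\left(-230383 - 458356\right) \left(\left(-323 + 218\right)^{2} + 236954\right) = - 688739 \left(\left(-105\right)^{2} + 236954\right) = - 688739 \left(11025 + 236954\right) = \left(-688739\right) 247979 = -170792808481$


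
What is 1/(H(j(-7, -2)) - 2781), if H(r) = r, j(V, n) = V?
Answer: -1/2788 ≈ -0.00035868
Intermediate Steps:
1/(H(j(-7, -2)) - 2781) = 1/(-7 - 2781) = 1/(-2788) = -1/2788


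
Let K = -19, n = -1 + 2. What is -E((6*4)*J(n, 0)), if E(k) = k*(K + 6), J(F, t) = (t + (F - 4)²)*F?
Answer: 2808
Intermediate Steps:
n = 1
J(F, t) = F*(t + (-4 + F)²) (J(F, t) = (t + (-4 + F)²)*F = F*(t + (-4 + F)²))
E(k) = -13*k (E(k) = k*(-19 + 6) = k*(-13) = -13*k)
-E((6*4)*J(n, 0)) = -(-13)*(6*4)*(1*(0 + (-4 + 1)²)) = -(-13)*24*(1*(0 + (-3)²)) = -(-13)*24*(1*(0 + 9)) = -(-13)*24*(1*9) = -(-13)*24*9 = -(-13)*216 = -1*(-2808) = 2808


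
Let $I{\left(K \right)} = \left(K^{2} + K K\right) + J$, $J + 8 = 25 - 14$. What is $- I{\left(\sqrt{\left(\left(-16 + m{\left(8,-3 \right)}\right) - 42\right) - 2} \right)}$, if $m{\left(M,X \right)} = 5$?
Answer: $107$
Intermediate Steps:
$J = 3$ ($J = -8 + \left(25 - 14\right) = -8 + 11 = 3$)
$I{\left(K \right)} = 3 + 2 K^{2}$ ($I{\left(K \right)} = \left(K^{2} + K K\right) + 3 = \left(K^{2} + K^{2}\right) + 3 = 2 K^{2} + 3 = 3 + 2 K^{2}$)
$- I{\left(\sqrt{\left(\left(-16 + m{\left(8,-3 \right)}\right) - 42\right) - 2} \right)} = - (3 + 2 \left(\sqrt{\left(\left(-16 + 5\right) - 42\right) - 2}\right)^{2}) = - (3 + 2 \left(\sqrt{\left(-11 - 42\right) - 2}\right)^{2}) = - (3 + 2 \left(\sqrt{-53 - 2}\right)^{2}) = - (3 + 2 \left(\sqrt{-55}\right)^{2}) = - (3 + 2 \left(i \sqrt{55}\right)^{2}) = - (3 + 2 \left(-55\right)) = - (3 - 110) = \left(-1\right) \left(-107\right) = 107$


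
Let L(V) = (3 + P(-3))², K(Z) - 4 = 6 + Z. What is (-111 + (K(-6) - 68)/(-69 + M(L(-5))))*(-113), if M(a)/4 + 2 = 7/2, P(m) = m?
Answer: 782977/63 ≈ 12428.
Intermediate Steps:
K(Z) = 10 + Z (K(Z) = 4 + (6 + Z) = 10 + Z)
L(V) = 0 (L(V) = (3 - 3)² = 0² = 0)
M(a) = 6 (M(a) = -8 + 4*(7/2) = -8 + 14 = 6)
(-111 + (K(-6) - 68)/(-69 + M(L(-5))))*(-113) = (-111 + ((10 - 6) - 68)/(-69 + 6))*(-113) = (-111 + (4 - 68)/(-63))*(-113) = (-111 - 64*(-1/63))*(-113) = (-111 + 64/63)*(-113) = -6929/63*(-113) = 782977/63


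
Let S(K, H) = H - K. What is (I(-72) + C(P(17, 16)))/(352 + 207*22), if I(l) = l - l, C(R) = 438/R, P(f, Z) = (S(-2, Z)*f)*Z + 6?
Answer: 73/4008202 ≈ 1.8213e-5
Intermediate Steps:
P(f, Z) = 6 + Z*f*(2 + Z) (P(f, Z) = ((Z - 1*(-2))*f)*Z + 6 = ((Z + 2)*f)*Z + 6 = ((2 + Z)*f)*Z + 6 = (f*(2 + Z))*Z + 6 = Z*f*(2 + Z) + 6 = 6 + Z*f*(2 + Z))
I(l) = 0
(I(-72) + C(P(17, 16)))/(352 + 207*22) = (0 + 438/(6 + 16*17*(2 + 16)))/(352 + 207*22) = (0 + 438/(6 + 16*17*18))/(352 + 4554) = (0 + 438/(6 + 4896))/4906 = (0 + 438/4902)*(1/4906) = (0 + 438*(1/4902))*(1/4906) = (0 + 73/817)*(1/4906) = (73/817)*(1/4906) = 73/4008202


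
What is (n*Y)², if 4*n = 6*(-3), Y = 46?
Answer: 42849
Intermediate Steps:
n = -9/2 (n = (6*(-3))/4 = (¼)*(-18) = -9/2 ≈ -4.5000)
(n*Y)² = (-9/2*46)² = (-207)² = 42849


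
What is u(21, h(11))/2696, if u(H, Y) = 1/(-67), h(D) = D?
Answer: -1/180632 ≈ -5.5361e-6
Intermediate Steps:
u(H, Y) = -1/67
u(21, h(11))/2696 = -1/67/2696 = -1/67*1/2696 = -1/180632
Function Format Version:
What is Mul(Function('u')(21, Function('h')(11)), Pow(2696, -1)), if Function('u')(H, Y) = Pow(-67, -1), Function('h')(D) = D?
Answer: Rational(-1, 180632) ≈ -5.5361e-6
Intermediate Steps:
Function('u')(H, Y) = Rational(-1, 67)
Mul(Function('u')(21, Function('h')(11)), Pow(2696, -1)) = Mul(Rational(-1, 67), Pow(2696, -1)) = Mul(Rational(-1, 67), Rational(1, 2696)) = Rational(-1, 180632)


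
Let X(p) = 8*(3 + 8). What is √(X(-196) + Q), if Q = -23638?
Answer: 5*I*√942 ≈ 153.46*I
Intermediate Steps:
X(p) = 88 (X(p) = 8*11 = 88)
√(X(-196) + Q) = √(88 - 23638) = √(-23550) = 5*I*√942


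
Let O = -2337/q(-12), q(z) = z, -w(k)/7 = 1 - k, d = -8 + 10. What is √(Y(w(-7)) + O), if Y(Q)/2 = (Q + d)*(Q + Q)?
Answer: √49163/2 ≈ 110.86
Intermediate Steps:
d = 2
w(k) = -7 + 7*k (w(k) = -7*(1 - k) = -7 + 7*k)
Y(Q) = 4*Q*(2 + Q) (Y(Q) = 2*((Q + 2)*(Q + Q)) = 2*((2 + Q)*(2*Q)) = 2*(2*Q*(2 + Q)) = 4*Q*(2 + Q))
O = 779/4 (O = -2337/(-12) = -2337*(-1/12) = 779/4 ≈ 194.75)
√(Y(w(-7)) + O) = √(4*(-7 + 7*(-7))*(2 + (-7 + 7*(-7))) + 779/4) = √(4*(-7 - 49)*(2 + (-7 - 49)) + 779/4) = √(4*(-56)*(2 - 56) + 779/4) = √(4*(-56)*(-54) + 779/4) = √(12096 + 779/4) = √(49163/4) = √49163/2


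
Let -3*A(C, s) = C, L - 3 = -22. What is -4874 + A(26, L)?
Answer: -14648/3 ≈ -4882.7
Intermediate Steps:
L = -19 (L = 3 - 22 = -19)
A(C, s) = -C/3
-4874 + A(26, L) = -4874 - 1/3*26 = -4874 - 26/3 = -14648/3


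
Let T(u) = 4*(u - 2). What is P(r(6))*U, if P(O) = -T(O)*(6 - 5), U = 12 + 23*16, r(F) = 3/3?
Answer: 1520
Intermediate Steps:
r(F) = 1 (r(F) = 3*(1/3) = 1)
U = 380 (U = 12 + 368 = 380)
T(u) = -8 + 4*u (T(u) = 4*(-2 + u) = -8 + 4*u)
P(O) = 8 - 4*O (P(O) = -(-8 + 4*O)*(6 - 5) = -(-8 + 4*O) = 8 - 4*O)
P(r(6))*U = (8 - 4*1)*380 = (8 - 4)*380 = 4*380 = 1520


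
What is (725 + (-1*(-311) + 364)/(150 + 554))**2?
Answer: 261197655625/495616 ≈ 5.2702e+5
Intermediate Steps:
(725 + (-1*(-311) + 364)/(150 + 554))**2 = (725 + (311 + 364)/704)**2 = (725 + 675*(1/704))**2 = (725 + 675/704)**2 = (511075/704)**2 = 261197655625/495616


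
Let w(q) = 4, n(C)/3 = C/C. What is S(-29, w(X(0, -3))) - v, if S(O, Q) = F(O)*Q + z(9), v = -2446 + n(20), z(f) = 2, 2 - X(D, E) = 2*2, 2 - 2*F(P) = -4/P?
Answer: 71013/29 ≈ 2448.7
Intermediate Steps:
F(P) = 1 + 2/P (F(P) = 1 - (-2)/P = 1 + 2/P)
n(C) = 3 (n(C) = 3*(C/C) = 3*1 = 3)
X(D, E) = -2 (X(D, E) = 2 - 2*2 = 2 - 1*4 = 2 - 4 = -2)
v = -2443 (v = -2446 + 3 = -2443)
S(O, Q) = 2 + Q*(2 + O)/O (S(O, Q) = ((2 + O)/O)*Q + 2 = Q*(2 + O)/O + 2 = 2 + Q*(2 + O)/O)
S(-29, w(X(0, -3))) - v = (2 + 4 + 2*4/(-29)) - 1*(-2443) = (2 + 4 + 2*4*(-1/29)) + 2443 = (2 + 4 - 8/29) + 2443 = 166/29 + 2443 = 71013/29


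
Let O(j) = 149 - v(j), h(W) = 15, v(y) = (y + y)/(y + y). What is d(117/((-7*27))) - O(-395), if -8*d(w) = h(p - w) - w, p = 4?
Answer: -3149/21 ≈ -149.95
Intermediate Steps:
v(y) = 1 (v(y) = (2*y)/((2*y)) = (2*y)*(1/(2*y)) = 1)
O(j) = 148 (O(j) = 149 - 1*1 = 149 - 1 = 148)
d(w) = -15/8 + w/8 (d(w) = -(15 - w)/8 = -15/8 + w/8)
d(117/((-7*27))) - O(-395) = (-15/8 + (117/((-7*27)))/8) - 1*148 = (-15/8 + (117/(-189))/8) - 148 = (-15/8 + (117*(-1/189))/8) - 148 = (-15/8 + (⅛)*(-13/21)) - 148 = (-15/8 - 13/168) - 148 = -41/21 - 148 = -3149/21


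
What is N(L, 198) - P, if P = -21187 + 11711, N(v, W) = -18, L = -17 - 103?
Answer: 9458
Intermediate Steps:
L = -120
P = -9476
N(L, 198) - P = -18 - 1*(-9476) = -18 + 9476 = 9458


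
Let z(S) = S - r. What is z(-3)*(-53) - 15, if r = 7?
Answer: 515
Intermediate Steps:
z(S) = -7 + S (z(S) = S - 1*7 = S - 7 = -7 + S)
z(-3)*(-53) - 15 = (-7 - 3)*(-53) - 15 = -10*(-53) - 15 = 530 - 15 = 515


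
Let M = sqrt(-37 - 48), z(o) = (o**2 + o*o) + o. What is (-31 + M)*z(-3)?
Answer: -465 + 15*I*sqrt(85) ≈ -465.0 + 138.29*I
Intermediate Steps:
z(o) = o + 2*o**2 (z(o) = (o**2 + o**2) + o = 2*o**2 + o = o + 2*o**2)
M = I*sqrt(85) (M = sqrt(-85) = I*sqrt(85) ≈ 9.2195*I)
(-31 + M)*z(-3) = (-31 + I*sqrt(85))*(-3*(1 + 2*(-3))) = (-31 + I*sqrt(85))*(-3*(1 - 6)) = (-31 + I*sqrt(85))*(-3*(-5)) = (-31 + I*sqrt(85))*15 = -465 + 15*I*sqrt(85)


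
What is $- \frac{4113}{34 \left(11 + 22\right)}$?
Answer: $- \frac{1371}{374} \approx -3.6658$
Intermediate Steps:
$- \frac{4113}{34 \left(11 + 22\right)} = - \frac{4113}{34 \cdot 33} = - \frac{4113}{1122} = \left(-4113\right) \frac{1}{1122} = - \frac{1371}{374}$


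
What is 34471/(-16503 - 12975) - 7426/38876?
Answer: -194874778/143248341 ≈ -1.3604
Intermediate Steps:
34471/(-16503 - 12975) - 7426/38876 = 34471/(-29478) - 7426*1/38876 = 34471*(-1/29478) - 3713/19438 = -34471/29478 - 3713/19438 = -194874778/143248341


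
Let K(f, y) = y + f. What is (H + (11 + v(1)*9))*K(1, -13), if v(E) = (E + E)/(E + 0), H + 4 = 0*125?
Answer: -300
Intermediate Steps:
H = -4 (H = -4 + 0*125 = -4 + 0 = -4)
v(E) = 2 (v(E) = (2*E)/E = 2)
K(f, y) = f + y
(H + (11 + v(1)*9))*K(1, -13) = (-4 + (11 + 2*9))*(1 - 13) = (-4 + (11 + 18))*(-12) = (-4 + 29)*(-12) = 25*(-12) = -300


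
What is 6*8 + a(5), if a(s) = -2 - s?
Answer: 41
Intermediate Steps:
6*8 + a(5) = 6*8 + (-2 - 1*5) = 48 + (-2 - 5) = 48 - 7 = 41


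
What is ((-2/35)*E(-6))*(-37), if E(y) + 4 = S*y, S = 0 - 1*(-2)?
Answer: -1184/35 ≈ -33.829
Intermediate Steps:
S = 2 (S = 0 + 2 = 2)
E(y) = -4 + 2*y
((-2/35)*E(-6))*(-37) = ((-2/35)*(-4 + 2*(-6)))*(-37) = ((-2*1/35)*(-4 - 12))*(-37) = -2/35*(-16)*(-37) = (32/35)*(-37) = -1184/35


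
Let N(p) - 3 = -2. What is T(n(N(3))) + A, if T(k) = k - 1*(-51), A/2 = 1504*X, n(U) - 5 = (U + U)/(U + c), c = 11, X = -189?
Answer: -3410735/6 ≈ -5.6846e+5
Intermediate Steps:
N(p) = 1 (N(p) = 3 - 2 = 1)
n(U) = 5 + 2*U/(11 + U) (n(U) = 5 + (U + U)/(U + 11) = 5 + (2*U)/(11 + U) = 5 + 2*U/(11 + U))
A = -568512 (A = 2*(1504*(-189)) = 2*(-284256) = -568512)
T(k) = 51 + k (T(k) = k + 51 = 51 + k)
T(n(N(3))) + A = (51 + (55 + 7*1)/(11 + 1)) - 568512 = (51 + (55 + 7)/12) - 568512 = (51 + (1/12)*62) - 568512 = (51 + 31/6) - 568512 = 337/6 - 568512 = -3410735/6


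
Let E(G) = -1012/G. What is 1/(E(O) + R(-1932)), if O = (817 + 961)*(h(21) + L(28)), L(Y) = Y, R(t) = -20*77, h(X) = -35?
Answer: -6223/9582914 ≈ -0.00064939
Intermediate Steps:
R(t) = -1540
O = -12446 (O = (817 + 961)*(-35 + 28) = 1778*(-7) = -12446)
1/(E(O) + R(-1932)) = 1/(-1012/(-12446) - 1540) = 1/(-1012*(-1/12446) - 1540) = 1/(506/6223 - 1540) = 1/(-9582914/6223) = -6223/9582914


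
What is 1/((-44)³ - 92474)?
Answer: -1/177658 ≈ -5.6288e-6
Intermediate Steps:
1/((-44)³ - 92474) = 1/(-85184 - 92474) = 1/(-177658) = -1/177658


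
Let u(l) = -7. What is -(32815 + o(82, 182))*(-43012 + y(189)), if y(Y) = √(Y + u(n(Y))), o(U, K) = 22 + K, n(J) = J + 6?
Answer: 1420213228 - 33019*√182 ≈ 1.4198e+9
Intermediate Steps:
n(J) = 6 + J
y(Y) = √(-7 + Y) (y(Y) = √(Y - 7) = √(-7 + Y))
-(32815 + o(82, 182))*(-43012 + y(189)) = -(32815 + (22 + 182))*(-43012 + √(-7 + 189)) = -(32815 + 204)*(-43012 + √182) = -33019*(-43012 + √182) = -(-1420213228 + 33019*√182) = 1420213228 - 33019*√182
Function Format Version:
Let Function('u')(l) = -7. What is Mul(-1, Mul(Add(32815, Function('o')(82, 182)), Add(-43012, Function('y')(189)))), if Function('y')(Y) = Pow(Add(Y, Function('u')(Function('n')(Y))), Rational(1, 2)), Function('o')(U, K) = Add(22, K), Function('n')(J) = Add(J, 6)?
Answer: Add(1420213228, Mul(-33019, Pow(182, Rational(1, 2)))) ≈ 1.4198e+9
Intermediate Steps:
Function('n')(J) = Add(6, J)
Function('y')(Y) = Pow(Add(-7, Y), Rational(1, 2)) (Function('y')(Y) = Pow(Add(Y, -7), Rational(1, 2)) = Pow(Add(-7, Y), Rational(1, 2)))
Mul(-1, Mul(Add(32815, Function('o')(82, 182)), Add(-43012, Function('y')(189)))) = Mul(-1, Mul(Add(32815, Add(22, 182)), Add(-43012, Pow(Add(-7, 189), Rational(1, 2))))) = Mul(-1, Mul(Add(32815, 204), Add(-43012, Pow(182, Rational(1, 2))))) = Mul(-1, Mul(33019, Add(-43012, Pow(182, Rational(1, 2))))) = Mul(-1, Add(-1420213228, Mul(33019, Pow(182, Rational(1, 2))))) = Add(1420213228, Mul(-33019, Pow(182, Rational(1, 2))))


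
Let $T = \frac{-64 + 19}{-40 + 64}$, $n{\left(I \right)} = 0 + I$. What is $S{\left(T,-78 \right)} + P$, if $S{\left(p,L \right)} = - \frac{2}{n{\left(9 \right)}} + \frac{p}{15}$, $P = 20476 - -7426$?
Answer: $\frac{2008919}{72} \approx 27902.0$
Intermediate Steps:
$P = 27902$ ($P = 20476 + 7426 = 27902$)
$n{\left(I \right)} = I$
$T = - \frac{15}{8}$ ($T = - \frac{45}{24} = \left(-45\right) \frac{1}{24} = - \frac{15}{8} \approx -1.875$)
$S{\left(p,L \right)} = - \frac{2}{9} + \frac{p}{15}$
$S{\left(T,-78 \right)} + P = \left(- \frac{2}{9} + \frac{1}{15} \left(- \frac{15}{8}\right)\right) + 27902 = \left(- \frac{2}{9} - \frac{1}{8}\right) + 27902 = - \frac{25}{72} + 27902 = \frac{2008919}{72}$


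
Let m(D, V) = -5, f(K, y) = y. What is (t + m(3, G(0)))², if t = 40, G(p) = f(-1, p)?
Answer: 1225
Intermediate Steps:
G(p) = p
(t + m(3, G(0)))² = (40 - 5)² = 35² = 1225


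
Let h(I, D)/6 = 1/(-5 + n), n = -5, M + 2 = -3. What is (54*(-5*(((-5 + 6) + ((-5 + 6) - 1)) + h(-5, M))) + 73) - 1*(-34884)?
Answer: 34849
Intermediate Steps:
M = -5 (M = -2 - 3 = -5)
h(I, D) = -⅗ (h(I, D) = 6/(-5 - 5) = 6/(-10) = 6*(-⅒) = -⅗)
(54*(-5*(((-5 + 6) + ((-5 + 6) - 1)) + h(-5, M))) + 73) - 1*(-34884) = (54*(-5*(((-5 + 6) + ((-5 + 6) - 1)) - ⅗)) + 73) - 1*(-34884) = (54*(-5*((1 + (1 - 1)) - ⅗)) + 73) + 34884 = (54*(-5*((1 + 0) - ⅗)) + 73) + 34884 = (54*(-5*(1 - ⅗)) + 73) + 34884 = (54*(-5*⅖) + 73) + 34884 = (54*(-2) + 73) + 34884 = (-108 + 73) + 34884 = -35 + 34884 = 34849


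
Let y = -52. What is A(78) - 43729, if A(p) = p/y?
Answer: -87461/2 ≈ -43731.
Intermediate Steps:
A(p) = -p/52 (A(p) = p/(-52) = p*(-1/52) = -p/52)
A(78) - 43729 = -1/52*78 - 43729 = -3/2 - 43729 = -87461/2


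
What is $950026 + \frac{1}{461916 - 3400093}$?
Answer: $\frac{2791344542601}{2938177} \approx 9.5003 \cdot 10^{5}$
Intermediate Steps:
$950026 + \frac{1}{461916 - 3400093} = 950026 + \frac{1}{-2938177} = 950026 - \frac{1}{2938177} = \frac{2791344542601}{2938177}$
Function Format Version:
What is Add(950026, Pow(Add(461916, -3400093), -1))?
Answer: Rational(2791344542601, 2938177) ≈ 9.5003e+5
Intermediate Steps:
Add(950026, Pow(Add(461916, -3400093), -1)) = Add(950026, Pow(-2938177, -1)) = Add(950026, Rational(-1, 2938177)) = Rational(2791344542601, 2938177)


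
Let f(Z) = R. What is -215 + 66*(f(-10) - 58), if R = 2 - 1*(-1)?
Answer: -3845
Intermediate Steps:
R = 3 (R = 2 + 1 = 3)
f(Z) = 3
-215 + 66*(f(-10) - 58) = -215 + 66*(3 - 58) = -215 + 66*(-55) = -215 - 3630 = -3845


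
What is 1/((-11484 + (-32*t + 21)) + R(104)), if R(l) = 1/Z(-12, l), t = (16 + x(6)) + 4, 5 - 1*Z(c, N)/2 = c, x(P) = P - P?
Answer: -34/411501 ≈ -8.2624e-5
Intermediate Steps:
x(P) = 0
Z(c, N) = 10 - 2*c
t = 20 (t = (16 + 0) + 4 = 16 + 4 = 20)
R(l) = 1/34 (R(l) = 1/(10 - 2*(-12)) = 1/(10 + 24) = 1/34)
1/((-11484 + (-32*t + 21)) + R(104)) = 1/((-11484 + (-32*20 + 21)) + 1/34) = 1/((-11484 + (-640 + 21)) + 1/34) = 1/((-11484 - 619) + 1/34) = 1/(-12103 + 1/34) = 1/(-411501/34) = -34/411501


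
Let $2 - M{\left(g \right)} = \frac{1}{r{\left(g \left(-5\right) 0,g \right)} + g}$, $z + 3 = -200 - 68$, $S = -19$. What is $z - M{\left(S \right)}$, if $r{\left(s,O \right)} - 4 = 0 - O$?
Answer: $- \frac{1091}{4} \approx -272.75$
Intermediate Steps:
$r{\left(s,O \right)} = 4 - O$ ($r{\left(s,O \right)} = 4 + \left(0 - O\right) = 4 - O$)
$z = -271$ ($z = -3 - 268 = -271$)
$M{\left(g \right)} = \frac{7}{4}$ ($M{\left(g \right)} = 2 - \frac{1}{\left(4 - g\right) + g} = 2 - \frac{1}{4} = \frac{7}{4}$)
$z - M{\left(S \right)} = -271 - \frac{7}{4} = - \frac{1091}{4}$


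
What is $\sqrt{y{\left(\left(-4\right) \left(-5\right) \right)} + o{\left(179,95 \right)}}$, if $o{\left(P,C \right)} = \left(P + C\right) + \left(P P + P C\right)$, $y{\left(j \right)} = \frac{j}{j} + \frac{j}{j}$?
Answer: $\sqrt{49322} \approx 222.09$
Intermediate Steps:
$y{\left(j \right)} = 2$ ($y{\left(j \right)} = 1 + 1 = 2$)
$o{\left(P,C \right)} = C + P + P^{2} + C P$ ($o{\left(P,C \right)} = \left(C + P\right) + \left(P^{2} + C P\right) = C + P + P^{2} + C P$)
$\sqrt{y{\left(\left(-4\right) \left(-5\right) \right)} + o{\left(179,95 \right)}} = \sqrt{2 + \left(95 + 179 + 179^{2} + 95 \cdot 179\right)} = \sqrt{2 + \left(95 + 179 + 32041 + 17005\right)} = \sqrt{2 + 49320} = \sqrt{49322}$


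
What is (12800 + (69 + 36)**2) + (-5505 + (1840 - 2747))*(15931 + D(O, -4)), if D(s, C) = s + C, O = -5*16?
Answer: -101587139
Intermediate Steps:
O = -80
D(s, C) = C + s
(12800 + (69 + 36)**2) + (-5505 + (1840 - 2747))*(15931 + D(O, -4)) = (12800 + (69 + 36)**2) + (-5505 + (1840 - 2747))*(15931 + (-4 - 80)) = (12800 + 105**2) + (-5505 - 907)*(15931 - 84) = (12800 + 11025) - 6412*15847 = 23825 - 101610964 = -101587139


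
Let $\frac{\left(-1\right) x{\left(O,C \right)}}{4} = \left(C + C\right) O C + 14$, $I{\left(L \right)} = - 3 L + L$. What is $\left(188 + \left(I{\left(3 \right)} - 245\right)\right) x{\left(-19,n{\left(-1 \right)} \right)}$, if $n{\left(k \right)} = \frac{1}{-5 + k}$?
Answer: $3262$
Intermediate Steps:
$I{\left(L \right)} = - 2 L$
$x{\left(O,C \right)} = -56 - 8 O C^{2}$ ($x{\left(O,C \right)} = - 4 \left(\left(C + C\right) O C + 14\right) = - 4 \left(2 C O C + 14\right) = - 4 \left(2 O C^{2} + 14\right) = - 4 \left(14 + 2 O C^{2}\right) = -56 - 8 O C^{2}$)
$\left(188 + \left(I{\left(3 \right)} - 245\right)\right) x{\left(-19,n{\left(-1 \right)} \right)} = \left(188 - 251\right) \left(-56 - - 152 \left(\frac{1}{-5 - 1}\right)^{2}\right) = \left(188 - 251\right) \left(-56 - - 152 \left(\frac{1}{-6}\right)^{2}\right) = \left(188 - 251\right) \left(-56 - - 152 \left(- \frac{1}{6}\right)^{2}\right) = - 63 \left(-56 - \left(-152\right) \frac{1}{36}\right) = - 63 \left(-56 + \frac{38}{9}\right) = \left(-63\right) \left(- \frac{466}{9}\right) = 3262$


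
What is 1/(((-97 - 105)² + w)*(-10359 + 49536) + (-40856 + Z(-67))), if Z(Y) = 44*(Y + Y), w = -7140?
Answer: 1/1318807776 ≈ 7.5826e-10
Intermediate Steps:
Z(Y) = 88*Y (Z(Y) = 44*(2*Y) = 88*Y)
1/(((-97 - 105)² + w)*(-10359 + 49536) + (-40856 + Z(-67))) = 1/(((-97 - 105)² - 7140)*(-10359 + 49536) + (-40856 + 88*(-67))) = 1/(((-202)² - 7140)*39177 + (-40856 - 5896)) = 1/((40804 - 7140)*39177 - 46752) = 1/(33664*39177 - 46752) = 1/(1318854528 - 46752) = 1/1318807776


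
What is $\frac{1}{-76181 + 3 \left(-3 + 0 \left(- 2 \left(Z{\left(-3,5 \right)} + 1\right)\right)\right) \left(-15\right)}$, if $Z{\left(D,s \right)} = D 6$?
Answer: $- \frac{1}{76046} \approx -1.315 \cdot 10^{-5}$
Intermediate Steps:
$Z{\left(D,s \right)} = 6 D$
$\frac{1}{-76181 + 3 \left(-3 + 0 \left(- 2 \left(Z{\left(-3,5 \right)} + 1\right)\right)\right) \left(-15\right)} = \frac{1}{-76181 + 3 \left(-3 + 0 \left(- 2 \left(6 \left(-3\right) + 1\right)\right)\right) \left(-15\right)} = \frac{1}{-76181 + 3 \left(-3 + 0 \left(- 2 \left(-18 + 1\right)\right)\right) \left(-15\right)} = \frac{1}{-76181 + 3 \left(-3 + 0 \left(\left(-2\right) \left(-17\right)\right)\right) \left(-15\right)} = \frac{1}{-76181 + 3 \left(-3 + 0 \cdot 34\right) \left(-15\right)} = \frac{1}{-76181 + 3 \left(-3 + 0\right) \left(-15\right)} = \frac{1}{-76181 + 3 \left(-3\right) \left(-15\right)} = \frac{1}{-76181 - -135} = \frac{1}{-76181 + 135} = \frac{1}{-76046} = - \frac{1}{76046}$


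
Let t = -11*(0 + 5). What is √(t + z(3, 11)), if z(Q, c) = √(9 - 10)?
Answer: √(-55 + I) ≈ 0.06742 + 7.4165*I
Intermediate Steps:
z(Q, c) = I (z(Q, c) = √(-1) = I)
t = -55 (t = -11*5 = -55)
√(t + z(3, 11)) = √(-55 + I)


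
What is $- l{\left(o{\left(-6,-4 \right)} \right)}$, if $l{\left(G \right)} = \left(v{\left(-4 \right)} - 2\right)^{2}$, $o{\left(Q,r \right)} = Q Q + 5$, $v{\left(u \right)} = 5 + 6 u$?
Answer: $-441$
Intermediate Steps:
$o{\left(Q,r \right)} = 5 + Q^{2}$ ($o{\left(Q,r \right)} = Q^{2} + 5 = 5 + Q^{2}$)
$l{\left(G \right)} = 441$ ($l{\left(G \right)} = \left(\left(5 + 6 \left(-4\right)\right) - 2\right)^{2} = \left(\left(5 - 24\right) - 2\right)^{2} = \left(-19 - 2\right)^{2} = \left(-21\right)^{2} = 441$)
$- l{\left(o{\left(-6,-4 \right)} \right)} = \left(-1\right) 441 = -441$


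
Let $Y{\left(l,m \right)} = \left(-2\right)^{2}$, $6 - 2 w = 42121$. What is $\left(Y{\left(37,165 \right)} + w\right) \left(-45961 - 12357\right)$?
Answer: $1227798013$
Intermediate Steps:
$w = - \frac{42115}{2}$ ($w = 3 - \frac{42121}{2} = - \frac{42115}{2} \approx -21058.0$)
$Y{\left(l,m \right)} = 4$
$\left(Y{\left(37,165 \right)} + w\right) \left(-45961 - 12357\right) = \left(4 - \frac{42115}{2}\right) \left(-45961 - 12357\right) = \left(- \frac{42107}{2}\right) \left(-58318\right) = 1227798013$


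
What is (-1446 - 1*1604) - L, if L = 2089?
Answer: -5139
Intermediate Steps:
(-1446 - 1*1604) - L = (-1446 - 1*1604) - 1*2089 = (-1446 - 1604) - 2089 = -3050 - 2089 = -5139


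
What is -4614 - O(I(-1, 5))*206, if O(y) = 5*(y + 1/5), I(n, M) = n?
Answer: -3790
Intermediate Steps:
O(y) = 1 + 5*y (O(y) = 5*(y + 1/5) = 5*(1/5 + y) = 1 + 5*y)
-4614 - O(I(-1, 5))*206 = -4614 - (1 + 5*(-1))*206 = -4614 - (1 - 5)*206 = -4614 - (-4)*206 = -4614 - 1*(-824) = -4614 + 824 = -3790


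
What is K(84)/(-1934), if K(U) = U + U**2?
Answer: -3570/967 ≈ -3.6918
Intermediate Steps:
K(84)/(-1934) = (84*(1 + 84))/(-1934) = (84*85)*(-1/1934) = 7140*(-1/1934) = -3570/967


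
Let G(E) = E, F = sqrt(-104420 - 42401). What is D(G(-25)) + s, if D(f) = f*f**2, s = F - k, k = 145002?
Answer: -160627 + I*sqrt(146821) ≈ -1.6063e+5 + 383.17*I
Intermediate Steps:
F = I*sqrt(146821) (F = sqrt(-146821) = I*sqrt(146821) ≈ 383.17*I)
s = -145002 + I*sqrt(146821) (s = I*sqrt(146821) - 1*145002 = I*sqrt(146821) - 145002 = -145002 + I*sqrt(146821) ≈ -1.45e+5 + 383.17*I)
D(f) = f**3
D(G(-25)) + s = (-25)**3 + (-145002 + I*sqrt(146821)) = -15625 + (-145002 + I*sqrt(146821)) = -160627 + I*sqrt(146821)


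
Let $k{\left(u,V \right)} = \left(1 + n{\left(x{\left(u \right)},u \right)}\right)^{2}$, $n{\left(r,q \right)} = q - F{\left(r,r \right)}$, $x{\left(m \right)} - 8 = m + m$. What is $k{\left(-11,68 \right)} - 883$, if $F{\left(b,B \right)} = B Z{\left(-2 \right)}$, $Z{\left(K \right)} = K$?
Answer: $561$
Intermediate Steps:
$F{\left(b,B \right)} = - 2 B$ ($F{\left(b,B \right)} = B \left(-2\right) = - 2 B$)
$x{\left(m \right)} = 8 + 2 m$ ($x{\left(m \right)} = 8 + \left(m + m\right) = 8 + 2 m$)
$n{\left(r,q \right)} = q + 2 r$ ($n{\left(r,q \right)} = q - - 2 r = q + 2 r$)
$k{\left(u,V \right)} = \left(17 + 5 u\right)^{2}$ ($k{\left(u,V \right)} = \left(1 + \left(u + 2 \left(8 + 2 u\right)\right)\right)^{2} = \left(1 + \left(u + \left(16 + 4 u\right)\right)\right)^{2} = \left(1 + \left(16 + 5 u\right)\right)^{2} = \left(17 + 5 u\right)^{2}$)
$k{\left(-11,68 \right)} - 883 = \left(17 + 5 \left(-11\right)\right)^{2} - 883 = \left(17 - 55\right)^{2} - 883 = \left(-38\right)^{2} - 883 = 1444 - 883 = 561$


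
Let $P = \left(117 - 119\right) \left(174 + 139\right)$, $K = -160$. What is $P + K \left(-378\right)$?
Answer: $59854$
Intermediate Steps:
$P = -626$ ($P = \left(-2\right) 313 = -626$)
$P + K \left(-378\right) = -626 - -60480 = -626 + 60480 = 59854$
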